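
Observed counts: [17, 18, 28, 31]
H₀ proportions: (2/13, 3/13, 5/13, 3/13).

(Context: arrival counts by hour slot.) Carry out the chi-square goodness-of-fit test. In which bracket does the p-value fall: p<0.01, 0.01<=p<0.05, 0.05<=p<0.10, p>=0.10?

n = 94; E_i = n·p_i = [14.46, 21.69, 36.15, 21.69]
χ² = (17−14.46)²/14.46 + (18−21.69)²/21.69 + (28−36.15)²/36.15 + (31−21.69)²/21.69 = 6.9067
df = 3
p-value (upper-tail) = 0.07493
→ bracket: 0.05<=p<0.10

p-value bracket: 0.05<=p<0.10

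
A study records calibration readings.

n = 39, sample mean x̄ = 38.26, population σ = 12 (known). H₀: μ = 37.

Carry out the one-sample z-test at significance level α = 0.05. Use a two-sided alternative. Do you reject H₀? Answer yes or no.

reject H₀: no

SE = σ/√n = 12/√39 = 1.9215
z = (x̄−μ₀)/SE = (38.26−37)/1.9215 = 0.6557
p-value (two-sided) = 0.51200
At α=0.05: p ≥ α → fail to reject H₀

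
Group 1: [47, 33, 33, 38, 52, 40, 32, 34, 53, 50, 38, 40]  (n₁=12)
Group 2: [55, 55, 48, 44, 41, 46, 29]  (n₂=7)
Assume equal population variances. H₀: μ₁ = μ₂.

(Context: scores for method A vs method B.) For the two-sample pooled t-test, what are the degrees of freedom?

degrees of freedom = 17

df = n₁ + n₂ − 2 = 12 + 7 − 2 = 17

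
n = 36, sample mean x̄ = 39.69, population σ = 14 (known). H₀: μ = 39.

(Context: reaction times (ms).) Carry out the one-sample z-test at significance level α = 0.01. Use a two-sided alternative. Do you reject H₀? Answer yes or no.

SE = σ/√n = 14/√36 = 2.3333
z = (x̄−μ₀)/SE = (39.69−39)/2.3333 = 0.2957
p-value (two-sided) = 0.76745
At α=0.01: p ≥ α → fail to reject H₀

reject H₀: no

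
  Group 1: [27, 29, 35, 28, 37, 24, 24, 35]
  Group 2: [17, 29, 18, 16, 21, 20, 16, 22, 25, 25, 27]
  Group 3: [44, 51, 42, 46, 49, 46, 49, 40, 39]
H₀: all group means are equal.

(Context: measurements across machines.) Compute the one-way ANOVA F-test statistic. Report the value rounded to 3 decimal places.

Group means [29.88, 21.45, 45.11], grand mean 31.464
SSB = Σnᵢ(x̄ᵢ−x̄)² = 2798.473; SSW = ΣΣ(x−x̄ᵢ)² = 532.491
MSB = 2798.473/2 = 1399.2366; MSW = 532.491/25 = 21.2996
F = MSB/MSW = 65.6929
df = (2, 25)

test statistic = 65.693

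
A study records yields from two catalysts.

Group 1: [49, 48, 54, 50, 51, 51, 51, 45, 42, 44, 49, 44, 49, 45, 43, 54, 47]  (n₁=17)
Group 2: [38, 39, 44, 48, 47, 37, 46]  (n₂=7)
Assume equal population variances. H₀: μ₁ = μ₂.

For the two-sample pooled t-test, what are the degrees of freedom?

degrees of freedom = 22

df = n₁ + n₂ − 2 = 17 + 7 − 2 = 22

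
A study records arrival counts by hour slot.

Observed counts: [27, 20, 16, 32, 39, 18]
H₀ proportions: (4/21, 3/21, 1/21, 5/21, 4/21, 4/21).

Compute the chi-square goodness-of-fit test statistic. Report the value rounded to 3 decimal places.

n = 152; E_i = n·p_i = [28.95, 21.71, 7.24, 36.19, 28.95, 28.95]
χ² = (27−28.95)²/28.95 + (20−21.71)²/21.71 + (16−7.24)²/7.24 + (32−36.19)²/36.19 + (39−28.95)²/28.95 + (18−28.95)²/28.95 = 18.9888
df = 5

test statistic = 18.989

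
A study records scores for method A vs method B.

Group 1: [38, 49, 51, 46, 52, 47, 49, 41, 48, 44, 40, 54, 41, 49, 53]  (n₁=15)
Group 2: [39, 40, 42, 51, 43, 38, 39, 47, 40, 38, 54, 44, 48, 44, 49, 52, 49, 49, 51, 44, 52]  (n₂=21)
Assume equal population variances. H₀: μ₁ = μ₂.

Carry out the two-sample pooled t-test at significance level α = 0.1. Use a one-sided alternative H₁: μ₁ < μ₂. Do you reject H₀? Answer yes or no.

reject H₀: no

x̄₁=46.800, s₁=5.003, n₁=15
x̄₂=45.381, s₂=5.220, n₂=21
s_p² = [14·5.003² + 20·5.220²]/34 = 26.3339
SE = √(s_p²·(1/15+1/21)) = 1.7348
t = (46.800−45.381)/1.7348 = 0.8180
df = 34
p-value (one-sided, H₁ less) = 0.79047
At α=0.1: p ≥ α → fail to reject H₀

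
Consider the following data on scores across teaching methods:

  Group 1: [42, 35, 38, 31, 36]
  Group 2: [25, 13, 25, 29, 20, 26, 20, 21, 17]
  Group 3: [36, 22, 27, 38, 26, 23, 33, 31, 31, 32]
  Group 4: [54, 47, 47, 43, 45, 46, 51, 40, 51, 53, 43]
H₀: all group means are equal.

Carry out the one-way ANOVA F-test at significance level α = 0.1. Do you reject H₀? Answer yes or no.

reject H₀: yes

Group means [36.40, 21.78, 29.90, 47.27], grand mean 34.200
SSB = Σnᵢ(x̄ᵢ−x̄)² = 3477.763; SSW = ΣΣ(x−x̄ᵢ)² = 717.837
MSB = 3477.763/3 = 1159.2542; MSW = 717.837/31 = 23.1560
F = MSB/MSW = 50.0627
df = (3, 31)
p-value (upper-tail) = 0.00000
At α=0.1: p < α → reject H₀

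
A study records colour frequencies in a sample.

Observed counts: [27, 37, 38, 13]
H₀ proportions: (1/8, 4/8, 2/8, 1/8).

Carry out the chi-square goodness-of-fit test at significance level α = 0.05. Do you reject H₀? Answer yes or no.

n = 115; E_i = n·p_i = [14.38, 57.50, 28.75, 14.38]
χ² = (27−14.38)²/14.38 + (37−57.50)²/57.50 + (38−28.75)²/28.75 + (13−14.38)²/14.38 = 21.5043
df = 3
p-value (upper-tail) = 0.00008
At α=0.05: p < α → reject H₀

reject H₀: yes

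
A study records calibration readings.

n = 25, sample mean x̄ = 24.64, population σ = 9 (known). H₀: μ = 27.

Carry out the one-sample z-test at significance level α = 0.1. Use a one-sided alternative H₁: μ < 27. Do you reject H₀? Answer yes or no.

reject H₀: yes

SE = σ/√n = 9/√25 = 1.8000
z = (x̄−μ₀)/SE = (24.64−27)/1.8000 = -1.3111
p-value (one-sided, H₁ less) = 0.09491
At α=0.1: p < α → reject H₀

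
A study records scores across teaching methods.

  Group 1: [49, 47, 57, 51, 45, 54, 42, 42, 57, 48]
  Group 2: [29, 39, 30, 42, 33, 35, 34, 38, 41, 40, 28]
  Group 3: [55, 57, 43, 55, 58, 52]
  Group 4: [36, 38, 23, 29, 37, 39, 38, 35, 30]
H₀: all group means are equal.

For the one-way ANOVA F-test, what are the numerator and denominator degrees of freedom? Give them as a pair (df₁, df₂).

degrees of freedom = [3, 32]

k = 4 groups, N = 36 total
df = (k−1, N−k) = (4−1, 36−4) = (3, 32)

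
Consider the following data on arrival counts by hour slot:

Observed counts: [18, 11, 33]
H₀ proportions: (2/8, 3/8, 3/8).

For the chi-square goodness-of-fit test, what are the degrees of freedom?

df = k − 1 = 3 − 1 = 2

degrees of freedom = 2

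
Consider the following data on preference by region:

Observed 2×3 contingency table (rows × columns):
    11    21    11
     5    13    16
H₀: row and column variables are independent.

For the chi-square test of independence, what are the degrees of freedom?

degrees of freedom = 2

df = (r−1)(c−1) = (2−1)·(3−1) = 2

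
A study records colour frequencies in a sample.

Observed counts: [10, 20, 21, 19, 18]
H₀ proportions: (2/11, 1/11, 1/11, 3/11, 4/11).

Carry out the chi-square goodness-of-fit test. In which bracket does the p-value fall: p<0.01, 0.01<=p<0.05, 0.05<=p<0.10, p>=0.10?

p-value bracket: p<0.01

n = 88; E_i = n·p_i = [16.00, 8.00, 8.00, 24.00, 32.00]
χ² = (10−16.00)²/16.00 + (20−8.00)²/8.00 + (21−8.00)²/8.00 + (19−24.00)²/24.00 + (18−32.00)²/32.00 = 48.5417
df = 4
p-value (upper-tail) = 0.00000
→ bracket: p<0.01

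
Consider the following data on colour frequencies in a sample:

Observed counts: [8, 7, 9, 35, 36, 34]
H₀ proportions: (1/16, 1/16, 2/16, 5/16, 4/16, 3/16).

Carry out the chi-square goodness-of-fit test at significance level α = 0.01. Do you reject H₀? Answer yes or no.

reject H₀: no

n = 129; E_i = n·p_i = [8.06, 8.06, 16.12, 40.31, 32.25, 24.19]
χ² = (8−8.06)²/8.06 + (7−8.06)²/8.06 + (9−16.12)²/16.12 + (35−40.31)²/40.31 + (36−32.25)²/32.25 + (34−24.19)²/24.19 = 8.4057
df = 5
p-value (upper-tail) = 0.13525
At α=0.01: p ≥ α → fail to reject H₀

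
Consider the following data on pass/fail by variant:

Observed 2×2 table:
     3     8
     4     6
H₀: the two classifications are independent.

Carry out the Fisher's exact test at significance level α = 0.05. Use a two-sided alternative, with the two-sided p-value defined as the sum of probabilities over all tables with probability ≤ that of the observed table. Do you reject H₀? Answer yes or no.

reject H₀: no

Margins: r₁=11, r₂=10, c₁=7, c₂=14, n=21
p_obs = C(11,3)·C(10,4)/C(21,7); sum pmf over tables with pmf ≤ p_obs
p-value (two-sided) = 0.65944
At α=0.05: p ≥ α → fail to reject H₀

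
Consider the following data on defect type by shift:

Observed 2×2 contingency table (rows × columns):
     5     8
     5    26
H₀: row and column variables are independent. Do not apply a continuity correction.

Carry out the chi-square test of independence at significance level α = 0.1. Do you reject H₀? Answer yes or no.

Row totals [13, 31], col totals [10, 34], n=44
χ² = (5−2.95)²/2.95 + (8−10.05)²/10.05 + (5−7.05)²/7.05 + (26−23.95)²/23.95 = 2.6011
df = 1
p-value (upper-tail) = 0.10679
At α=0.1: p ≥ α → fail to reject H₀

reject H₀: no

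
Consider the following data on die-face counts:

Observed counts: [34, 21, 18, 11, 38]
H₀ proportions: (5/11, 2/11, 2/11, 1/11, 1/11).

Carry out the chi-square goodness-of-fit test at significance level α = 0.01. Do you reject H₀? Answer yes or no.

reject H₀: yes

n = 122; E_i = n·p_i = [55.45, 22.18, 22.18, 11.09, 11.09]
χ² = (34−55.45)²/55.45 + (21−22.18)²/22.18 + (18−22.18)²/22.18 + (11−11.09)²/11.09 + (38−11.09)²/11.09 = 74.4402
df = 4
p-value (upper-tail) = 0.00000
At α=0.01: p < α → reject H₀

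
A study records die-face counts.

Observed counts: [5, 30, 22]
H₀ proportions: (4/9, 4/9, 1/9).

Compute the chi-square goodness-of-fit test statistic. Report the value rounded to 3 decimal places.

test statistic = 55.934

n = 57; E_i = n·p_i = [25.33, 25.33, 6.33]
χ² = (5−25.33)²/25.33 + (30−25.33)²/25.33 + (22−6.33)²/6.33 = 55.9342
df = 2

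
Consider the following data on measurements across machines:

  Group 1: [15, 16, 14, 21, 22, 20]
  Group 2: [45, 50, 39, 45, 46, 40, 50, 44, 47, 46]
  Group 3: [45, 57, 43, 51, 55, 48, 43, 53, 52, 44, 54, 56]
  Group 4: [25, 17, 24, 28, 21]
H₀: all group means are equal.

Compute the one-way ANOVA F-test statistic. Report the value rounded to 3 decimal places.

test statistic = 101.877

Group means [18.00, 45.20, 50.08, 23.00], grand mean 38.667
SSB = Σnᵢ(x̄ᵢ−x̄)² = 5780.817; SSW = ΣΣ(x−x̄ᵢ)² = 548.517
MSB = 5780.817/3 = 1926.9389; MSW = 548.517/29 = 18.9144
F = MSB/MSW = 101.8770
df = (3, 29)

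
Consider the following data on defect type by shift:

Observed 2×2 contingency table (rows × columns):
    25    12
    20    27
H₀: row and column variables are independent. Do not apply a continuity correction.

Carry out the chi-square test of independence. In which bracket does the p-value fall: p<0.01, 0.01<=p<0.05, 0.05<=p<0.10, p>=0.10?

p-value bracket: 0.01<=p<0.05

Row totals [37, 47], col totals [45, 39], n=84
χ² = (25−19.82)²/19.82 + (12−17.18)²/17.18 + (20−25.18)²/25.18 + (27−21.82)²/21.82 = 5.2081
df = 1
p-value (upper-tail) = 0.02248
→ bracket: 0.01<=p<0.05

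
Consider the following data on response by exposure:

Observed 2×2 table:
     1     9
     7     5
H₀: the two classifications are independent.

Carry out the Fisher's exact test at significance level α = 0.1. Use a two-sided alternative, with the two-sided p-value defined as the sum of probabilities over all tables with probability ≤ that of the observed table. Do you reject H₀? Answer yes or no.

Margins: r₁=10, r₂=12, c₁=8, c₂=14, n=22
p_obs = C(10,1)·C(12,7)/C(22,8); sum pmf over tables with pmf ≤ p_obs
p-value (two-sided) = 0.03096
At α=0.1: p < α → reject H₀

reject H₀: yes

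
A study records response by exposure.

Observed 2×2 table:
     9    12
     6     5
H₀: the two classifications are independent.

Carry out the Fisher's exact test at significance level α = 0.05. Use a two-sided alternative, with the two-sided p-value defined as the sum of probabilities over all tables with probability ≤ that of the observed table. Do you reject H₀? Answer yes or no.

Margins: r₁=21, r₂=11, c₁=15, c₂=17, n=32
p_obs = C(21,9)·C(11,6)/C(32,15); sum pmf over tables with pmf ≤ p_obs
p-value (two-sided) = 0.71195
At α=0.05: p ≥ α → fail to reject H₀

reject H₀: no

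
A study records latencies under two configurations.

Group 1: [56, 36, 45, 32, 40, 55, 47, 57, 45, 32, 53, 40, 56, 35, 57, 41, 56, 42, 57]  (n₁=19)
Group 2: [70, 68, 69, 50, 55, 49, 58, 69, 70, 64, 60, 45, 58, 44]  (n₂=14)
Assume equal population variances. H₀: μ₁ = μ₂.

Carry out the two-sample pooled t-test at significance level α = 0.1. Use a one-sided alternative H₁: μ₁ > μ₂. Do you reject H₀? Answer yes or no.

x̄₁=46.421, s₁=9.185, n₁=19
x̄₂=59.214, s₂=9.480, n₂=14
s_p² = [18·9.185² + 13·9.480²]/31 = 86.6771
SE = √(s_p²·(1/19+1/14)) = 3.2792
t = (46.421−59.214)/3.2792 = -3.9013
df = 31
p-value (one-sided, H₁ greater) = 0.99976
At α=0.1: p ≥ α → fail to reject H₀

reject H₀: no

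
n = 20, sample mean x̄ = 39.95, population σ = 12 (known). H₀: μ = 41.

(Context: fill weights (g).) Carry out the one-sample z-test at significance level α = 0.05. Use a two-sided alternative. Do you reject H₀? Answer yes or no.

reject H₀: no

SE = σ/√n = 12/√20 = 2.6833
z = (x̄−μ₀)/SE = (39.95−41)/2.6833 = -0.3913
p-value (two-sided) = 0.69557
At α=0.05: p ≥ α → fail to reject H₀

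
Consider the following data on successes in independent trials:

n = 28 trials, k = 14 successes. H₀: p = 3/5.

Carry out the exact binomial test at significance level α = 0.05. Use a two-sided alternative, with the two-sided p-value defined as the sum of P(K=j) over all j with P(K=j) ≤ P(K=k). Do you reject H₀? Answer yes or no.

reject H₀: no

Exact binomial: n=28, k=14, p₀=3/5=0.6000
P(X=j) = C(n,j)·p₀^j·(1−p₀)^(n−j); p = Σ P(X=j) over j with P(X=j) ≤ P(X=14)
p-value (two-sided) = 0.33533
At α=0.05: p ≥ α → fail to reject H₀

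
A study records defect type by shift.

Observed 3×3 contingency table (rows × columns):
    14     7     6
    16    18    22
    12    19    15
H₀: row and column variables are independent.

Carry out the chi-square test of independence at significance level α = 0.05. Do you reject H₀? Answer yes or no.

reject H₀: no

Row totals [27, 56, 46], col totals [42, 44, 43], n=129
χ² = (14−8.79)²/8.79 + (7−9.21)²/9.21 + (6−9.00)²/9.00 + (16−18.23)²/18.23 + (18−19.10)²/19.10 + (22−18.67)²/18.67 + (12−14.98)²/14.98 + (19−15.69)²/15.69 + (15−15.33)²/15.33 = 6.8463
df = 4
p-value (upper-tail) = 0.14424
At α=0.05: p ≥ α → fail to reject H₀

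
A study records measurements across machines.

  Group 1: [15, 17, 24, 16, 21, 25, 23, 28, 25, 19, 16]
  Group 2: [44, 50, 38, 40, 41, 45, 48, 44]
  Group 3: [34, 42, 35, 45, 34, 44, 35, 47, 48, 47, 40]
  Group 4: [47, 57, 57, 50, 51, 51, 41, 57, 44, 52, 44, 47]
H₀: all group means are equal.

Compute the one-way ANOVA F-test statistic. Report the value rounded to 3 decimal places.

Group means [20.82, 43.75, 41.00, 49.83], grand mean 38.762
SSB = Σnᵢ(x̄ᵢ−x̄)² = 5266.816; SSW = ΣΣ(x−x̄ᵢ)² = 954.803
MSB = 5266.816/3 = 1755.6053; MSW = 954.803/38 = 25.1264
F = MSB/MSW = 69.8710
df = (3, 38)

test statistic = 69.871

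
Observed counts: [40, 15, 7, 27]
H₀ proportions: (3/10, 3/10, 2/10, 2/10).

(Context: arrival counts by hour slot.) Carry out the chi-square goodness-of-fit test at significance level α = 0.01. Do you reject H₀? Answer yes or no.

n = 89; E_i = n·p_i = [26.70, 26.70, 17.80, 17.80]
χ² = (40−26.70)²/26.70 + (15−26.70)²/26.70 + (7−17.80)²/17.80 + (27−17.80)²/17.80 = 23.0599
df = 3
p-value (upper-tail) = 0.00004
At α=0.01: p < α → reject H₀

reject H₀: yes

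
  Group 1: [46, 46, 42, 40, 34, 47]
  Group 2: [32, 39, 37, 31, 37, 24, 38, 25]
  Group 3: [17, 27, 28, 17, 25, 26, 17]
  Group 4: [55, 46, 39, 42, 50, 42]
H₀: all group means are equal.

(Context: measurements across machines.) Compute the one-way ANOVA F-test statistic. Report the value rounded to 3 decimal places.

Group means [42.50, 32.88, 22.43, 45.67], grand mean 35.148
SSB = Σnᵢ(x̄ᵢ−x̄)² = 2161.985; SSW = ΣΣ(x−x̄ᵢ)² = 703.423
MSB = 2161.985/3 = 720.6616; MSW = 703.423/23 = 30.5836
F = MSB/MSW = 23.5637
df = (3, 23)

test statistic = 23.564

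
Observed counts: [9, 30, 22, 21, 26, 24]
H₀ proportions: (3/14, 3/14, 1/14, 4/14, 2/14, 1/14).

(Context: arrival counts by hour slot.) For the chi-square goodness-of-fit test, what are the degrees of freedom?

df = k − 1 = 6 − 1 = 5

degrees of freedom = 5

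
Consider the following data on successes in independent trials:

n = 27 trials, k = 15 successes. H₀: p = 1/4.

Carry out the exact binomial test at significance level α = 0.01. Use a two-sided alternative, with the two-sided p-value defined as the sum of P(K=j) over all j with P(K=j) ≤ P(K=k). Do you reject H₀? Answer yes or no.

reject H₀: yes

Exact binomial: n=27, k=15, p₀=1/4=0.2500
P(X=j) = C(n,j)·p₀^j·(1−p₀)^(n−j); p = Σ P(X=j) over j with P(X=j) ≤ P(X=15)
p-value (two-sided) = 0.00110
At α=0.01: p < α → reject H₀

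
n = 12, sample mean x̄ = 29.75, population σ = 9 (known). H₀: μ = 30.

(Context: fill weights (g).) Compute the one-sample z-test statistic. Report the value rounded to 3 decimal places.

test statistic = -0.096

SE = σ/√n = 9/√12 = 2.5981
z = (x̄−μ₀)/SE = (29.75−30)/2.5981 = -0.0962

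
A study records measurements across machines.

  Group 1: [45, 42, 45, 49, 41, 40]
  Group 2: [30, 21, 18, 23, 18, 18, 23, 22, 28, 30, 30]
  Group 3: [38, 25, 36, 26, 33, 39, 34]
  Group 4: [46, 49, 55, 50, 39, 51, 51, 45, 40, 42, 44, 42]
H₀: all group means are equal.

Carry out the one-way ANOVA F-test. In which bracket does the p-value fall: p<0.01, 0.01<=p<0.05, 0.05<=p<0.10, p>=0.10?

p-value bracket: p<0.01

Group means [43.67, 23.73, 33.00, 46.17], grand mean 36.333
SSB = Σnᵢ(x̄ᵢ−x̄)² = 3308.818; SSW = ΣΣ(x−x̄ᵢ)² = 763.182
MSB = 3308.818/3 = 1102.9394; MSW = 763.182/32 = 23.8494
F = MSB/MSW = 46.2459
df = (3, 32)
p-value (upper-tail) = 0.00000
→ bracket: p<0.01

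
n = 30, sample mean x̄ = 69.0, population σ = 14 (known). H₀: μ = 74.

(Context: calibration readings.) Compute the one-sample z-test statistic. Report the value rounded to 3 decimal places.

SE = σ/√n = 14/√30 = 2.5560
z = (x̄−μ₀)/SE = (69.0−74)/2.5560 = -1.9562

test statistic = -1.956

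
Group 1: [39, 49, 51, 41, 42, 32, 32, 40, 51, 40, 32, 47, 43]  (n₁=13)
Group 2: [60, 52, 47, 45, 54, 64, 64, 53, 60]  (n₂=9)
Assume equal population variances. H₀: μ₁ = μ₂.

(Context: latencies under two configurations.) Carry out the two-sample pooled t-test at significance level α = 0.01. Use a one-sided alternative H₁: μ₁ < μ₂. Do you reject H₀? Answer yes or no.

x̄₁=41.462, s₁=6.778, n₁=13
x̄₂=55.444, s₂=6.966, n₂=9
s_p² = [12·6.778² + 8·6.966²]/20 = 46.9726
SE = √(s_p²·(1/13+1/9)) = 2.9719
t = (41.462−55.444)/2.9719 = -4.7050
df = 20
p-value (one-sided, H₁ less) = 0.00007
At α=0.01: p < α → reject H₀

reject H₀: yes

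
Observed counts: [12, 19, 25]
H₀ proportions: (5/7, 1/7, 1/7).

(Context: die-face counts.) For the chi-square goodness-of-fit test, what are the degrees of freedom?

degrees of freedom = 2

df = k − 1 = 3 − 1 = 2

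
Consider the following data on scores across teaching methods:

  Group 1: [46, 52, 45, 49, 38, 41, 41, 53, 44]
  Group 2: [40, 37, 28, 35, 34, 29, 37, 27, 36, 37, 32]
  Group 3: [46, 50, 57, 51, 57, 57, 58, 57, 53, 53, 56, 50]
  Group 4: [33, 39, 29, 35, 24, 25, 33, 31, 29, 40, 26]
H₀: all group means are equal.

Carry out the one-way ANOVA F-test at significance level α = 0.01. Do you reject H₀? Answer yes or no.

Group means [45.44, 33.82, 53.75, 31.27], grand mean 41.163
SSB = Σnᵢ(x̄ᵢ−x̄)² = 3735.570; SSW = ΣΣ(x−x̄ᵢ)² = 840.290
MSB = 3735.570/3 = 1245.1900; MSW = 840.290/39 = 21.5459
F = MSB/MSW = 57.7924
df = (3, 39)
p-value (upper-tail) = 0.00000
At α=0.01: p < α → reject H₀

reject H₀: yes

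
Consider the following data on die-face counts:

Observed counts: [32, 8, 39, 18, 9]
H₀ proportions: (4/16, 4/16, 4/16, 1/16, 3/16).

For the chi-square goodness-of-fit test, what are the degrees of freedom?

degrees of freedom = 4

df = k − 1 = 5 − 1 = 4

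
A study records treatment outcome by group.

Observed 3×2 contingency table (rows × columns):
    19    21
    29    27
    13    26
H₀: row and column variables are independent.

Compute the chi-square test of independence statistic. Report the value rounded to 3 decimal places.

Row totals [40, 56, 39], col totals [61, 74], n=135
χ² = (19−18.07)²/18.07 + (21−21.93)²/21.93 + (29−25.30)²/25.30 + (27−30.70)²/30.70 + (13−17.62)²/17.62 + (26−21.38)²/21.38 = 3.2834
df = 2

test statistic = 3.283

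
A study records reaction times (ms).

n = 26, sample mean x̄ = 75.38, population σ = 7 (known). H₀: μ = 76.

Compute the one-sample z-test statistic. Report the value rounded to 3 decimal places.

test statistic = -0.452

SE = σ/√n = 7/√26 = 1.3728
z = (x̄−μ₀)/SE = (75.38−76)/1.3728 = -0.4516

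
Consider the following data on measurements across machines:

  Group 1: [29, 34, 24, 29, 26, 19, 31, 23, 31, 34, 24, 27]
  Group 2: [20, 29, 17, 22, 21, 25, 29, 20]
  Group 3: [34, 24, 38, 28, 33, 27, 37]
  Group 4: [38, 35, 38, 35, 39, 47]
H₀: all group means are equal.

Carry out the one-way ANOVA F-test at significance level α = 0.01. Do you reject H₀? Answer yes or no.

Group means [27.58, 22.88, 31.57, 38.67], grand mean 29.303
SSB = Σnᵢ(x̄ᵢ−x̄)² = 928.130; SSW = ΣΣ(x−x̄ᵢ)² = 634.839
MSB = 928.130/3 = 309.3768; MSW = 634.839/29 = 21.8910
F = MSB/MSW = 14.1326
df = (3, 29)
p-value (upper-tail) = 0.00001
At α=0.01: p < α → reject H₀

reject H₀: yes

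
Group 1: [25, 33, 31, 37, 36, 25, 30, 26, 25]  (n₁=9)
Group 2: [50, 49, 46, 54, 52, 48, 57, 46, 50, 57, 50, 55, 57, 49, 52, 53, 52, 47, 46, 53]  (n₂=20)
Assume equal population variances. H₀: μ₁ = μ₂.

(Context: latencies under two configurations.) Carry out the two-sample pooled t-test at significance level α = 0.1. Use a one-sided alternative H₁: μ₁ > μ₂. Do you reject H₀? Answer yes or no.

x̄₁=29.778, s₁=4.816, n₁=9
x̄₂=51.150, s₂=3.660, n₂=20
s_p² = [8·4.816² + 19·3.660²]/27 = 16.3002
SE = √(s_p²·(1/9+1/20)) = 1.6205
t = (29.778−51.150)/1.6205 = -13.1883
df = 27
p-value (one-sided, H₁ greater) = 1.00000
At α=0.1: p ≥ α → fail to reject H₀

reject H₀: no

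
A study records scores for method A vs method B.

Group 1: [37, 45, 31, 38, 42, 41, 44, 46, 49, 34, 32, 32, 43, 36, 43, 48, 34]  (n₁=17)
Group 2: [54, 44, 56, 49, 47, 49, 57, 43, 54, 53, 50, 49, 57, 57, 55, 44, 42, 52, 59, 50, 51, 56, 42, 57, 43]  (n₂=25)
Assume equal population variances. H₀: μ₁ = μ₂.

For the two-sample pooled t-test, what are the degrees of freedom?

df = n₁ + n₂ − 2 = 17 + 25 − 2 = 40

degrees of freedom = 40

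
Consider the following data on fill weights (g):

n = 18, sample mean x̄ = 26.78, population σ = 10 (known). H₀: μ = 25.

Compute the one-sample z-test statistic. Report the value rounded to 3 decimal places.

test statistic = 0.755

SE = σ/√n = 10/√18 = 2.3570
z = (x̄−μ₀)/SE = (26.78−25)/2.3570 = 0.7552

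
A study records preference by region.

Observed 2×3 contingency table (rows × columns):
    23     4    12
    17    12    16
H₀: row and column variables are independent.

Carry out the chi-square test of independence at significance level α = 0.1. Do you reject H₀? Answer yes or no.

Row totals [39, 45], col totals [40, 16, 28], n=84
χ² = (23−18.57)²/18.57 + (4−7.43)²/7.43 + (12−13.00)²/13.00 + (17−21.43)²/21.43 + (12−8.57)²/8.57 + (16−15.00)²/15.00 = 5.0687
df = 2
p-value (upper-tail) = 0.07931
At α=0.1: p < α → reject H₀

reject H₀: yes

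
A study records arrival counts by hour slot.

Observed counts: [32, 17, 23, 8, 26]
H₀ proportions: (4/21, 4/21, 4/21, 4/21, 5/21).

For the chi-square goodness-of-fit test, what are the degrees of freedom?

df = k − 1 = 5 − 1 = 4

degrees of freedom = 4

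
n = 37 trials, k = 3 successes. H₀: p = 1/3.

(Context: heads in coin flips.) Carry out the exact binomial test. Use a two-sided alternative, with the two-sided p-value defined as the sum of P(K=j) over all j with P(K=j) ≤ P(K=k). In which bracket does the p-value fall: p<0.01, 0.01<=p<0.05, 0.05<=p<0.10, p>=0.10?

p-value bracket: p<0.01

Exact binomial: n=37, k=3, p₀=1/3=0.3333
P(X=j) = C(n,j)·p₀^j·(1−p₀)^(n−j); p = Σ P(X=j) over j with P(X=j) ≤ P(X=3)
p-value (two-sided) = 0.00066
→ bracket: p<0.01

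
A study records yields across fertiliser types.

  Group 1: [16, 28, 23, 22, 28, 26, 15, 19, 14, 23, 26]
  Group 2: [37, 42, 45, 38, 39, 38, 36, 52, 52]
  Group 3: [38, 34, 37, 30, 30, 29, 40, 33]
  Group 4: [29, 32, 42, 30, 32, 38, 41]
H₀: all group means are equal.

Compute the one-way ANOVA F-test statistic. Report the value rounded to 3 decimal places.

Group means [21.82, 42.11, 33.88, 34.86], grand mean 32.400
SSB = Σnᵢ(x̄ᵢ−x̄)² = 2140.143; SSW = ΣΣ(x−x̄ᵢ)² = 866.257
MSB = 2140.143/3 = 713.3809; MSW = 866.257/31 = 27.9438
F = MSB/MSW = 25.5291
df = (3, 31)

test statistic = 25.529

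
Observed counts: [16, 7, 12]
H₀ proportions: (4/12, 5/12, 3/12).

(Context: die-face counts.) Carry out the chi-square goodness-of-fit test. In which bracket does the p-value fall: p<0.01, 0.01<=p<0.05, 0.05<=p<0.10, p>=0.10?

n = 35; E_i = n·p_i = [11.67, 14.58, 8.75]
χ² = (16−11.67)²/11.67 + (7−14.58)²/14.58 + (12−8.75)²/8.75 = 6.7600
df = 2
p-value (upper-tail) = 0.03405
→ bracket: 0.01<=p<0.05

p-value bracket: 0.01<=p<0.05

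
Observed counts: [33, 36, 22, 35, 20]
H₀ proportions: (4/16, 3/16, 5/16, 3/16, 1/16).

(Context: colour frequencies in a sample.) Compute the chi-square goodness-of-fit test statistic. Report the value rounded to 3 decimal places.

test statistic = 30.371

n = 146; E_i = n·p_i = [36.50, 27.38, 45.62, 27.38, 9.12]
χ² = (33−36.50)²/36.50 + (36−27.38)²/27.38 + (22−45.62)²/45.62 + (35−27.38)²/27.38 + (20−9.12)²/9.12 = 30.3708
df = 4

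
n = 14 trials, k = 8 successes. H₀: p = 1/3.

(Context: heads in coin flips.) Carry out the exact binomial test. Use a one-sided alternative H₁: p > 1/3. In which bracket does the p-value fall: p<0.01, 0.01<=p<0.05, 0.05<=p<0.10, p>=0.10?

p-value bracket: 0.05<=p<0.10

Exact binomial: n=14, k=8, p₀=1/3=0.3333
P(X≥8) from Σ C(n,i)·p₀^i·(1−p₀)^(n−i)
p-value (one-sided, H₁ greater) = 0.05762
→ bracket: 0.05<=p<0.10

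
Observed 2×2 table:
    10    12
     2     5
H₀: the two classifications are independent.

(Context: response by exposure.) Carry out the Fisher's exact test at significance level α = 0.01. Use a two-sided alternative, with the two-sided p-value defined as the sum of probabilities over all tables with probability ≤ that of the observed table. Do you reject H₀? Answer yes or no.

Margins: r₁=22, r₂=7, c₁=12, c₂=17, n=29
p_obs = C(22,10)·C(7,2)/C(29,12); sum pmf over tables with pmf ≤ p_obs
p-value (two-sided) = 0.66453
At α=0.01: p ≥ α → fail to reject H₀

reject H₀: no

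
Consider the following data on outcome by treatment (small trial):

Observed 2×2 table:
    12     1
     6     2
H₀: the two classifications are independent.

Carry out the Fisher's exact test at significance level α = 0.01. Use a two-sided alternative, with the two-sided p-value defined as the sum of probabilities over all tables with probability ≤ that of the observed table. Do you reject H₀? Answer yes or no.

Margins: r₁=13, r₂=8, c₁=18, c₂=3, n=21
p_obs = C(13,12)·C(8,6)/C(21,18); sum pmf over tables with pmf ≤ p_obs
p-value (two-sided) = 0.53083
At α=0.01: p ≥ α → fail to reject H₀

reject H₀: no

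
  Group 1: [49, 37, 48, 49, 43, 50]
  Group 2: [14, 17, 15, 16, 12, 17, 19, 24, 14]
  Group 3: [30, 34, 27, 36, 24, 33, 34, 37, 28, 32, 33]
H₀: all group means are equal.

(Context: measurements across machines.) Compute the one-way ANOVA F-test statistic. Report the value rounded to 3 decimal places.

Group means [46.00, 16.44, 31.64], grand mean 29.692
SSB = Σnᵢ(x̄ᵢ−x̄)² = 3216.771; SSW = ΣΣ(x−x̄ᵢ)² = 384.768
MSB = 3216.771/2 = 1608.3854; MSW = 384.768/23 = 16.7290
F = MSB/MSW = 96.1434
df = (2, 23)

test statistic = 96.143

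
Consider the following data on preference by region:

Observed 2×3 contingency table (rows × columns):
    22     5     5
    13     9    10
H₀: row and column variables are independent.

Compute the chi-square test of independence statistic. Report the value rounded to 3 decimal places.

test statistic = 5.124

Row totals [32, 32], col totals [35, 14, 15], n=64
χ² = (22−17.50)²/17.50 + (5−7.00)²/7.00 + (5−7.50)²/7.50 + (13−17.50)²/17.50 + (9−7.00)²/7.00 + (10−7.50)²/7.50 = 5.1238
df = 2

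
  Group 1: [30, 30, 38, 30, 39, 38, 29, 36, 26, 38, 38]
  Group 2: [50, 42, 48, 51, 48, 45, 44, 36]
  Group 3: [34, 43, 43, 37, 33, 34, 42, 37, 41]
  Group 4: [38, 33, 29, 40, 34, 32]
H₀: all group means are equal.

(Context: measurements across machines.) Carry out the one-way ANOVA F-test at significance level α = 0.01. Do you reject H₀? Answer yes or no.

reject H₀: yes

Group means [33.82, 45.50, 38.22, 34.33], grand mean 37.824
SSB = Σnᵢ(x̄ᵢ−x̄)² = 722.416; SSW = ΣΣ(x−x̄ᵢ)² = 612.525
MSB = 722.416/3 = 240.8053; MSW = 612.525/30 = 20.4175
F = MSB/MSW = 11.7941
df = (3, 30)
p-value (upper-tail) = 0.00003
At α=0.01: p < α → reject H₀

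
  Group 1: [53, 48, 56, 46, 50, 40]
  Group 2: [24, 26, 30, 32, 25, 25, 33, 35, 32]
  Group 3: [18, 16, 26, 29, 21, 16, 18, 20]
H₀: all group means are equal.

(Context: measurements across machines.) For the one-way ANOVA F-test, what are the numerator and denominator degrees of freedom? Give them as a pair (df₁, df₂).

degrees of freedom = [2, 20]

k = 3 groups, N = 23 total
df = (k−1, N−k) = (3−1, 23−3) = (2, 20)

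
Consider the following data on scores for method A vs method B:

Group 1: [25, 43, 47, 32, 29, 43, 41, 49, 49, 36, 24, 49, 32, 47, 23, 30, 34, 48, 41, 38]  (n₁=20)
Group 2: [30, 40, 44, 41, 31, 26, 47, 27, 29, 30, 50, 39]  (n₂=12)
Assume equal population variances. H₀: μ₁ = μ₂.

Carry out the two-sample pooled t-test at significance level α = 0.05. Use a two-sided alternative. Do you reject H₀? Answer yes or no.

x̄₁=38.000, s₁=8.944, n₁=20
x̄₂=36.167, s₂=8.299, n₂=12
s_p² = [19·8.944² + 11·8.299²]/30 = 75.9222
SE = √(s_p²·(1/20+1/12)) = 3.1817
t = (38.000−36.167)/3.1817 = 0.5762
df = 30
p-value (two-sided) = 0.56877
At α=0.05: p ≥ α → fail to reject H₀

reject H₀: no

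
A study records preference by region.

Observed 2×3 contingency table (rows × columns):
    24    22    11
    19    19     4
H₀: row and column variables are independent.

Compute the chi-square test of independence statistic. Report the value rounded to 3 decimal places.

test statistic = 1.837

Row totals [57, 42], col totals [43, 41, 15], n=99
χ² = (24−24.76)²/24.76 + (22−23.61)²/23.61 + (11−8.64)²/8.64 + (19−18.24)²/18.24 + (19−17.39)²/17.39 + (4−6.36)²/6.36 = 1.8370
df = 2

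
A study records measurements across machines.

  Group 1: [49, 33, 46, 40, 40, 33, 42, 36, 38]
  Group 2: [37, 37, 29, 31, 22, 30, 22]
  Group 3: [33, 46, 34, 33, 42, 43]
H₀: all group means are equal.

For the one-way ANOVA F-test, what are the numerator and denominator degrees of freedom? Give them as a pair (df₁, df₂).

degrees of freedom = [2, 19]

k = 3 groups, N = 22 total
df = (k−1, N−k) = (3−1, 22−3) = (2, 19)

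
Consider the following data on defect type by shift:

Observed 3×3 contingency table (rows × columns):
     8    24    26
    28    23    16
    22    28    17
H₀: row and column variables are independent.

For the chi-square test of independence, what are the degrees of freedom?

df = (r−1)(c−1) = (3−1)·(3−1) = 4

degrees of freedom = 4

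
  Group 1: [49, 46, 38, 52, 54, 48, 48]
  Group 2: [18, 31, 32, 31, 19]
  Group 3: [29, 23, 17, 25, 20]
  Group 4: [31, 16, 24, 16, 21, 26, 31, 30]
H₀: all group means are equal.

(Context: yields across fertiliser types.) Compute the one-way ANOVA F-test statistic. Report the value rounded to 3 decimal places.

test statistic = 27.357

Group means [47.86, 26.20, 22.80, 24.38], grand mean 31.000
SSB = Σnᵢ(x̄ᵢ−x̄)² = 2791.668; SSW = ΣΣ(x−x̄ᵢ)² = 714.332
MSB = 2791.668/3 = 930.5560; MSW = 714.332/21 = 34.0158
F = MSB/MSW = 27.3566
df = (3, 21)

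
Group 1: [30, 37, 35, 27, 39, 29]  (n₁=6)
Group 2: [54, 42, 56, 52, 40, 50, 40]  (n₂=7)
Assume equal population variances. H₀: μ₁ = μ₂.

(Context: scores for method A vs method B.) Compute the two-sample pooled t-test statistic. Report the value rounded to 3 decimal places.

x̄₁=32.833, s₁=4.834, n₁=6
x̄₂=47.714, s₂=6.873, n₂=7
s_p² = [5·4.834² + 6·6.873²]/11 = 36.3874
SE = √(s_p²·(1/6+1/7)) = 3.3560
t = (32.833−47.714)/3.3560 = -4.4341
df = 11

test statistic = -4.434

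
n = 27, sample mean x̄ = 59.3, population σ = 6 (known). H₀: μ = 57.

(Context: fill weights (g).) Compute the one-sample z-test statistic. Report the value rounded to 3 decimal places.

test statistic = 1.992

SE = σ/√n = 6/√27 = 1.1547
z = (x̄−μ₀)/SE = (59.3−57)/1.1547 = 1.9919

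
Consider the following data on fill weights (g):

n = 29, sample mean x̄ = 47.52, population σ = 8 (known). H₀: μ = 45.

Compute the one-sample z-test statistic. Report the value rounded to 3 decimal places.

test statistic = 1.696

SE = σ/√n = 8/√29 = 1.4856
z = (x̄−μ₀)/SE = (47.52−45)/1.4856 = 1.6963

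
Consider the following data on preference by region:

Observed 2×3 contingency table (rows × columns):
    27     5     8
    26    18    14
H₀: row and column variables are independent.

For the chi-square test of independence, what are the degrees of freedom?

df = (r−1)(c−1) = (2−1)·(3−1) = 2

degrees of freedom = 2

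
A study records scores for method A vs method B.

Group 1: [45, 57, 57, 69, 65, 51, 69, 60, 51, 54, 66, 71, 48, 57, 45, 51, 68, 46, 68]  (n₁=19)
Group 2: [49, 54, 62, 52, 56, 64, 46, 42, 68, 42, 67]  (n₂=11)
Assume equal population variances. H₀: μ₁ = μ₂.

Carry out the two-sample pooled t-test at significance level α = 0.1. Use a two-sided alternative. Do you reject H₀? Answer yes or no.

reject H₀: no

x̄₁=57.789, s₁=9.053, n₁=19
x̄₂=54.727, s₂=9.530, n₂=11
s_p² = [18·9.053² + 10·9.530²]/28 = 85.1193
SE = √(s_p²·(1/19+1/11)) = 3.4954
t = (57.789−54.727)/3.4954 = 0.8761
df = 28
p-value (two-sided) = 0.38845
At α=0.1: p ≥ α → fail to reject H₀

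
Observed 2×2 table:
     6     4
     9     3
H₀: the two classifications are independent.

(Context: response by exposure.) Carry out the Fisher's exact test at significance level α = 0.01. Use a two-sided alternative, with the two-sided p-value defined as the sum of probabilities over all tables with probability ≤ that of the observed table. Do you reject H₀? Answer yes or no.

Margins: r₁=10, r₂=12, c₁=15, c₂=7, n=22
p_obs = C(10,6)·C(12,9)/C(22,15); sum pmf over tables with pmf ≤ p_obs
p-value (two-sided) = 0.65170
At α=0.01: p ≥ α → fail to reject H₀

reject H₀: no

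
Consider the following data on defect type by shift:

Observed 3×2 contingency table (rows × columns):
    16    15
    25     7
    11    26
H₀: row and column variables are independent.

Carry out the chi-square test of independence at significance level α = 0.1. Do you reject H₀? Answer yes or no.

reject H₀: yes

Row totals [31, 32, 37], col totals [52, 48], n=100
χ² = (16−16.12)²/16.12 + (15−14.88)²/14.88 + (25−16.64)²/16.64 + (7−15.36)²/15.36 + (11−19.24)²/19.24 + (26−17.76)²/17.76 = 16.1041
df = 2
p-value (upper-tail) = 0.00032
At α=0.1: p < α → reject H₀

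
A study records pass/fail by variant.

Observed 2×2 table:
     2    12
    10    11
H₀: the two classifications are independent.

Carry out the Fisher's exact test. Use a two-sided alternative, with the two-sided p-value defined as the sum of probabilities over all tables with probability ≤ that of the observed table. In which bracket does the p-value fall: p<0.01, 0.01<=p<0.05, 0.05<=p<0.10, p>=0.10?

Margins: r₁=14, r₂=21, c₁=12, c₂=23, n=35
p_obs = C(14,2)·C(21,10)/C(35,12); sum pmf over tables with pmf ≤ p_obs
p-value (two-sided) = 0.06973
→ bracket: 0.05<=p<0.10

p-value bracket: 0.05<=p<0.10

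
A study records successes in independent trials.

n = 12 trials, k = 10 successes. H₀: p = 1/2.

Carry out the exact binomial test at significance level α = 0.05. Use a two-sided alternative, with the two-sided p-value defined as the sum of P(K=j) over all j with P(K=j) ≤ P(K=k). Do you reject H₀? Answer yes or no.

Exact binomial: n=12, k=10, p₀=1/2=0.5000
P(X=j) = C(n,j)·p₀^j·(1−p₀)^(n−j); p = Σ P(X=j) over j with P(X=j) ≤ P(X=10)
p-value (two-sided) = 0.03857
At α=0.05: p < α → reject H₀

reject H₀: yes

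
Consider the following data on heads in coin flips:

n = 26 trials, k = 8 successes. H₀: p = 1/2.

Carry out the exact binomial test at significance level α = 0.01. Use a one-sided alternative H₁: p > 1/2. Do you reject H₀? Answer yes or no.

Exact binomial: n=26, k=8, p₀=1/2=0.5000
P(X≥8) from Σ C(n,i)·p₀^i·(1−p₀)^(n−i)
p-value (one-sided, H₁ greater) = 0.98552
At α=0.01: p ≥ α → fail to reject H₀

reject H₀: no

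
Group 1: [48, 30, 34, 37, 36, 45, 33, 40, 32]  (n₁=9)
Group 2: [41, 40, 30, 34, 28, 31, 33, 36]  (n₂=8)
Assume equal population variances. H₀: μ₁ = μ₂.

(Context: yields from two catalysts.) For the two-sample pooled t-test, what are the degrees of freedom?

df = n₁ + n₂ − 2 = 9 + 8 − 2 = 15

degrees of freedom = 15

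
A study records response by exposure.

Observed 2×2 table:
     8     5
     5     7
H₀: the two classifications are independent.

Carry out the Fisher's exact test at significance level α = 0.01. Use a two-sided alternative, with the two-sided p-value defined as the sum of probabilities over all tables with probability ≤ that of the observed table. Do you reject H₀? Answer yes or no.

Margins: r₁=13, r₂=12, c₁=13, c₂=12, n=25
p_obs = C(13,8)·C(12,5)/C(25,13); sum pmf over tables with pmf ≤ p_obs
p-value (two-sided) = 0.43375
At α=0.01: p ≥ α → fail to reject H₀

reject H₀: no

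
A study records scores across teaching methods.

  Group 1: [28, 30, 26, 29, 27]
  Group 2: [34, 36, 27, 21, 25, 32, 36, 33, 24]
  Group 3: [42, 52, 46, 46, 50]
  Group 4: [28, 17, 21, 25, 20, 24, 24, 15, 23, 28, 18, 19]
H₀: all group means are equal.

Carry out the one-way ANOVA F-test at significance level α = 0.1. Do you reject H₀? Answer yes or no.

Group means [28.00, 29.78, 47.20, 21.83], grand mean 29.226
SSB = Σnᵢ(x̄ᵢ−x̄)² = 2281.397; SSW = ΣΣ(x−x̄ᵢ)² = 516.022
MSB = 2281.397/3 = 760.4657; MSW = 516.022/27 = 19.1119
F = MSB/MSW = 39.7901
df = (3, 27)
p-value (upper-tail) = 0.00000
At α=0.1: p < α → reject H₀

reject H₀: yes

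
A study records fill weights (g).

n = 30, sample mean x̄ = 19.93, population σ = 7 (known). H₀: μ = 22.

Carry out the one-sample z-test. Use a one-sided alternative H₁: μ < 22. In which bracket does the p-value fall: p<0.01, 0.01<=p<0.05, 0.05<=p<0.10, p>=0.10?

SE = σ/√n = 7/√30 = 1.2780
z = (x̄−μ₀)/SE = (19.93−22)/1.2780 = -1.6197
p-value (one-sided, H₁ less) = 0.05265
→ bracket: 0.05<=p<0.10

p-value bracket: 0.05<=p<0.10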